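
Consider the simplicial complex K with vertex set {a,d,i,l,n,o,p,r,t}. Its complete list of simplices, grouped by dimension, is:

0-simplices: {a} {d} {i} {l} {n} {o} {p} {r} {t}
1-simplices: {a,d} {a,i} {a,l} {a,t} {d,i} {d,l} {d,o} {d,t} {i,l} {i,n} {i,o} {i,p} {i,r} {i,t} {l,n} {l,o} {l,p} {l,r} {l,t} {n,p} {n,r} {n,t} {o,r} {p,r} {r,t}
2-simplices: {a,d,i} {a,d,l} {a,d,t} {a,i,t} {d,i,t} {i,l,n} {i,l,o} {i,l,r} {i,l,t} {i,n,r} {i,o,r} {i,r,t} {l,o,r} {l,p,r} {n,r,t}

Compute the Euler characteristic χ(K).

χ(K)=-1

n_0=9 n_1=25 n_2=15
χ=+9−25+15=-1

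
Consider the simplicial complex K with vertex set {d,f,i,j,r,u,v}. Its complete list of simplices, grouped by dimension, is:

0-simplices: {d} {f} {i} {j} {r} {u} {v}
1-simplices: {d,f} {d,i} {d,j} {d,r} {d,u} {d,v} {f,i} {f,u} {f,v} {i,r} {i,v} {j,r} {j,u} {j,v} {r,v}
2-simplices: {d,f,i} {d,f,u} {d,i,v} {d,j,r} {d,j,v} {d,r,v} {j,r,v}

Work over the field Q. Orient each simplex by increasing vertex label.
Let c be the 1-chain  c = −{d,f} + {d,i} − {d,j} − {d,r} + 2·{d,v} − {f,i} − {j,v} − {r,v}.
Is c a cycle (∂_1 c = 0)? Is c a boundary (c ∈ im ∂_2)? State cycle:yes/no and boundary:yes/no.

cycle:yes boundary:yes

n_0=7 n_1=15 n_2=7  [Q]
∂1: piv[df,di,dj,dr,du,dv] rk=6  ker:fi,fu,fv,ir,iv,jr,ju,jv,rv
∂2: piv[dfi,dfu,div,djr,djv,drv] rk=6  ker:jrv
∂1c = 0
c vs im∂2: reduces to 0 ⇒ boundary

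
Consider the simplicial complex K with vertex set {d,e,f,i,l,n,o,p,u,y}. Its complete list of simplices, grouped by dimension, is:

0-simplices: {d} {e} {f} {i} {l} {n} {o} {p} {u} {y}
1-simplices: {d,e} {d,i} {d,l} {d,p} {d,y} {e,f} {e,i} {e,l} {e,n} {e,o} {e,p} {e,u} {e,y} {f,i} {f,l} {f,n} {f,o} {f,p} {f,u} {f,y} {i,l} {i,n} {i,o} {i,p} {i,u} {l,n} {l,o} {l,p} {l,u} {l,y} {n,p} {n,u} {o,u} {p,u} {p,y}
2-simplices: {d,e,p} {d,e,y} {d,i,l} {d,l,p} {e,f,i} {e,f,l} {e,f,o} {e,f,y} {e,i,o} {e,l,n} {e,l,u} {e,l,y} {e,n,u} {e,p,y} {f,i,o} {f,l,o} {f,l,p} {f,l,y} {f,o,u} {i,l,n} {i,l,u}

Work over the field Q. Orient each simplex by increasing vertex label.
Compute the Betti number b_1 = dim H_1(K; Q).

b_1=7

n_0=10 n_1=35 n_2=21  [Q]
∂1: piv[de,di,dl,dp,dy,ef,en,eo,eu] rk=9  ker:ei,el,ep,ey,fi,fl,fn,fo,fp,fu,fy,il,in,io,ip,iu,ln,lo,lp,lu,ly,np,nu,ou,pu,py
∂2: piv[dep,dey,dil,dlp,efi,efl,efo,efy,eio,eln,elu,ely,enu,epy,flo,flp,fou,iln,ilu] rk=19  ker:fio,fly
b_1=(35−9)−19=7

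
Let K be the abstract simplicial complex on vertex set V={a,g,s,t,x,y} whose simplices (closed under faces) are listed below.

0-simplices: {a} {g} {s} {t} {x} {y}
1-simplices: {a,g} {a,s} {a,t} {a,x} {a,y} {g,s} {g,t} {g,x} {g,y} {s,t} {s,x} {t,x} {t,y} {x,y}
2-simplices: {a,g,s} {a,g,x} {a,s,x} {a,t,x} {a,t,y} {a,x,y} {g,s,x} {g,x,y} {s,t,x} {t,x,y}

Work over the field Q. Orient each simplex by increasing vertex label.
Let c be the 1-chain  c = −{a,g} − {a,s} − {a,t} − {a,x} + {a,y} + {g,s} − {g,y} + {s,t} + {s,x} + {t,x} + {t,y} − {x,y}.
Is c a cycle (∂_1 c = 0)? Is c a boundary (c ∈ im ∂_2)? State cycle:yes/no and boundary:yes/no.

cycle:no boundary:no

n_0=6 n_1=14 n_2=10  [Q]
∂1: piv[ag,as,at,ax,ay] rk=5  ker:gs,gt,gx,gy,st,sx,tx,ty,xy
∂2: piv[ags,agx,asx,atx,aty,axy,gxy,stx] rk=8  ker:gsx,txy
∂1c = 3·{a} − {g} − 2·{s} − 2·{t} + 2·{x}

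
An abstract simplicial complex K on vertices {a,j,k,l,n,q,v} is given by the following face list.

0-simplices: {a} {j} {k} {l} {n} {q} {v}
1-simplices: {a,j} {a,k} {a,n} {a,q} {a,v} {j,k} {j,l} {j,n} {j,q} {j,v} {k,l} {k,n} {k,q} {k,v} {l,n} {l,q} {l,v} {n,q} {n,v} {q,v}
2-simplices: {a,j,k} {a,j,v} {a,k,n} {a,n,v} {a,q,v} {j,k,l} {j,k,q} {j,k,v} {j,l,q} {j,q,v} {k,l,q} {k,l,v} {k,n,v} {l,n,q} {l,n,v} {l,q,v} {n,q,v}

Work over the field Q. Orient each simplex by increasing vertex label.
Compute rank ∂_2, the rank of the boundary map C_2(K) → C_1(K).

rank∂_2=13

n_0=7 n_1=20 n_2=17  [Q]
∂1: piv[aj,ak,an,aq,av,jl] rk=6  ker:jk,jn,jq,jv,kl,kn,kq,kv,ln,lq,lv,nq,nv,qv
∂2: piv[ajk,ajv,akn,anv,aqv,jkl,jkq,jkv,jlq,jqv,klv,lnq,lnv] rk=13  ker:klq,knv,lqv,nqv
rk∂_2=13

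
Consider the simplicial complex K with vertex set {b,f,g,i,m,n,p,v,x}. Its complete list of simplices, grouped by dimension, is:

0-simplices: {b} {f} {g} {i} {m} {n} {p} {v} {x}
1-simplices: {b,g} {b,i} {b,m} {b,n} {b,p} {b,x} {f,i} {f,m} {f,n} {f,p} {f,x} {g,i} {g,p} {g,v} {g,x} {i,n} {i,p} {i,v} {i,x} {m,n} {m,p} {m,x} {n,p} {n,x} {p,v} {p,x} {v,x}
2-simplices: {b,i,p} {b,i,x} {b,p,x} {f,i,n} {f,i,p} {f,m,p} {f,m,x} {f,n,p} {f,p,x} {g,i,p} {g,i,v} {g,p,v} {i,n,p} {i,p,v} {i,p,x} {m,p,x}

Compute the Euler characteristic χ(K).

χ(K)=-2

n_0=9 n_1=27 n_2=16
χ=+9−27+16=-2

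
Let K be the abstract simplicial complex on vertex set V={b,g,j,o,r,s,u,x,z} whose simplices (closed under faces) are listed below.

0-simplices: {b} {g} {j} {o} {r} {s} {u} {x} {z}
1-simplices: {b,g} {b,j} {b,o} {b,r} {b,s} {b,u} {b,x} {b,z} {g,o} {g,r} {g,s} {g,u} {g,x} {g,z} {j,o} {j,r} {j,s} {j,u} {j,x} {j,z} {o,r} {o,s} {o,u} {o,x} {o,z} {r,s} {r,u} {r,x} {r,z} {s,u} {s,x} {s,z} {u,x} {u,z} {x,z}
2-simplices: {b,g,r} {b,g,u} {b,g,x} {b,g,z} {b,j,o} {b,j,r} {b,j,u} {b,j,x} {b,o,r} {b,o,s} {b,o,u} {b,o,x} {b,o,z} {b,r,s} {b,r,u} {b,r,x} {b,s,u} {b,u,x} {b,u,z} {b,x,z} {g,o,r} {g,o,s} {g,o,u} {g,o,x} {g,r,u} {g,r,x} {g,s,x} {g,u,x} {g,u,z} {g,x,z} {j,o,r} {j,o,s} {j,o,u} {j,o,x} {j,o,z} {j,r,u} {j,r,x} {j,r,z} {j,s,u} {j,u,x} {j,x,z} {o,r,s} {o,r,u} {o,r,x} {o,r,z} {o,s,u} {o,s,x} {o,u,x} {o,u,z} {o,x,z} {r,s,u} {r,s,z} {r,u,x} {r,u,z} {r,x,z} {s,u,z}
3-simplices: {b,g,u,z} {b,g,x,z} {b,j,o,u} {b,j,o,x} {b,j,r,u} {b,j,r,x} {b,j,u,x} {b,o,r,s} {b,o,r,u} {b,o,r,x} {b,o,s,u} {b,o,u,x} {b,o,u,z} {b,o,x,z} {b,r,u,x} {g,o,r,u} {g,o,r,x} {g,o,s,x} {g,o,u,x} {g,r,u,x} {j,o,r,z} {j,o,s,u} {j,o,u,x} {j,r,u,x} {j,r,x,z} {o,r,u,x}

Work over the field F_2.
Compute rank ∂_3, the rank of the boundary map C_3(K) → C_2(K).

rank∂_3=22

n_0=9 n_1=35 n_2=56 n_3=26  [Z2]
∂1: piv[bg,bj,bo,br,bs,bu,bx,bz] rk=8  ker:go,gr,gs,gu,gx,gz,jo,jr,js,ju,jx,jz,or,os,ou,ox,oz,rs,ru,rx,rz,su,sx,sz,ux,uz,xz
∂2: piv[bgr,bgu,bgx,bgz,bjo,bjr,bju,bjx,bor,bos,bou,box,boz,brs,bru,brx,bsu,bux,buz,bxz,gor,gos,gsx,jos,joz,jrz,rsz] rk=27  ker:gou,gox,gru,grx,gux,guz,gxz,jor,jou,jox,jru,jrx,jsu,jux,jxz,ors,oru,orx,orz,osu,osx,oux,ouz,oxz,rsu,rux,ruz,rxz,suz
∂3: piv[bguz,bgxz,bjou,bjox,bjru,bjrx,bjux,bors,boru,borx,bosu,boux,bouz,boxz,brux,goru,gorx,gosx,goux,jorz,josu,jrxz] rk=22  ker:grux,joux,jrux,orux
rk∂_3=22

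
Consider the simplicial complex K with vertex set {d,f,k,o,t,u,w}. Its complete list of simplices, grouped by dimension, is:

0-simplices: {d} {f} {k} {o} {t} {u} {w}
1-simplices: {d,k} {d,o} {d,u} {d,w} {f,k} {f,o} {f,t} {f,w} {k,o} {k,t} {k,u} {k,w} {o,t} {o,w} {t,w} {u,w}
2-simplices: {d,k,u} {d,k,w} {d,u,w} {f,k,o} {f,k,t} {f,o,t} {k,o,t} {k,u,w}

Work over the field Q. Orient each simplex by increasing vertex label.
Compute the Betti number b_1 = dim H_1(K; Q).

n_0=7 n_1=16 n_2=8  [Q]
∂1: piv[dk,do,du,dw,fk,ft] rk=6  ker:fo,fw,ko,kt,ku,kw,ot,ow,tw,uw
∂2: piv[dku,dkw,duw,fko,fkt,fot] rk=6  ker:kot,kuw
b_1=(16−6)−6=4

b_1=4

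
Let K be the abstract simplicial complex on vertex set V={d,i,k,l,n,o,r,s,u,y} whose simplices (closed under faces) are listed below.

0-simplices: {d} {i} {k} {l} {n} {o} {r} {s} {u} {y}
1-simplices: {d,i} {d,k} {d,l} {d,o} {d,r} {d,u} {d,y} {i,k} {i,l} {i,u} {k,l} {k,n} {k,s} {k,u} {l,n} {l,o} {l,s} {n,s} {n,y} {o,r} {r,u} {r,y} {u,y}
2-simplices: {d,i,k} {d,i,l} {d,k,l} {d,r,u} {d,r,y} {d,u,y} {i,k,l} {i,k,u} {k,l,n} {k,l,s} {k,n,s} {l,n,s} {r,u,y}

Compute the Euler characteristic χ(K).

n_0=10 n_1=23 n_2=13
χ=+10−23+13=0

χ(K)=0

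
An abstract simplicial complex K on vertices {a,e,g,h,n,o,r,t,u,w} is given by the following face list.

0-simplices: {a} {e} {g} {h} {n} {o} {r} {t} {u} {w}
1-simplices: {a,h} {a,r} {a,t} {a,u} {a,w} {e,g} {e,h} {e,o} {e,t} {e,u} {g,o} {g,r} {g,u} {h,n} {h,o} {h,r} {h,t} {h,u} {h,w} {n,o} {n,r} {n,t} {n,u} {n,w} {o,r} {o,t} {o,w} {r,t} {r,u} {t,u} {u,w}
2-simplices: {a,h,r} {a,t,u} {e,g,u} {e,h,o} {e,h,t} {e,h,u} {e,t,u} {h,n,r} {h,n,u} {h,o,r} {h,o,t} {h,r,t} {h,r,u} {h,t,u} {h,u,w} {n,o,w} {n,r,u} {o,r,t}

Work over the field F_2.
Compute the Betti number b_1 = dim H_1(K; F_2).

n_0=10 n_1=31 n_2=18  [Z2]
∂1: piv[ah,ar,at,au,aw,eg,eh,eo,hn] rk=9  ker:et,eu,go,gr,gu,ho,hr,ht,hu,hw,no,nr,nt,nu,nw,or,ot,ow,rt,ru,tu,uw
∂2: piv[ahr,atu,egu,eho,eht,ehu,etu,hnr,hnu,hor,hot,hrt,hru,huw,now] rk=15  ker:htu,nru,ort
b_1=(31−9)−15=7

b_1=7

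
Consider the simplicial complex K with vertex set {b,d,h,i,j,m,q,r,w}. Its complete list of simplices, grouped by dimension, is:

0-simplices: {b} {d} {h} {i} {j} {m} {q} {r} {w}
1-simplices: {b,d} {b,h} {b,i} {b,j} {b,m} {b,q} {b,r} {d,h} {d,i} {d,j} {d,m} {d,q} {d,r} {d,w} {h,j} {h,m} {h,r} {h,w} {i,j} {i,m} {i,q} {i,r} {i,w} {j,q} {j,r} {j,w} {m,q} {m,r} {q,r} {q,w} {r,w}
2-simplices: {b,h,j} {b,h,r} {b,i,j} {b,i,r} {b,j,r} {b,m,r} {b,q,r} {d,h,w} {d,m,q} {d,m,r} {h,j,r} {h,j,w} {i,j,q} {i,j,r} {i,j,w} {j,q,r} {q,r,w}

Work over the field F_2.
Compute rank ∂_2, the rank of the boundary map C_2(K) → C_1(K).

rank∂_2=15

n_0=9 n_1=31 n_2=17  [Z2]
∂1: piv[bd,bh,bi,bj,bm,bq,br,dw] rk=8  ker:dh,di,dj,dm,dq,dr,hj,hm,hr,hw,ij,im,iq,ir,iw,jq,jr,jw,mq,mr,qr,qw,rw
∂2: piv[bhj,bhr,bij,bir,bjr,bmr,bqr,dhw,dmq,dmr,hjw,ijq,ijw,jqr,qrw] rk=15  ker:hjr,ijr
rk∂_2=15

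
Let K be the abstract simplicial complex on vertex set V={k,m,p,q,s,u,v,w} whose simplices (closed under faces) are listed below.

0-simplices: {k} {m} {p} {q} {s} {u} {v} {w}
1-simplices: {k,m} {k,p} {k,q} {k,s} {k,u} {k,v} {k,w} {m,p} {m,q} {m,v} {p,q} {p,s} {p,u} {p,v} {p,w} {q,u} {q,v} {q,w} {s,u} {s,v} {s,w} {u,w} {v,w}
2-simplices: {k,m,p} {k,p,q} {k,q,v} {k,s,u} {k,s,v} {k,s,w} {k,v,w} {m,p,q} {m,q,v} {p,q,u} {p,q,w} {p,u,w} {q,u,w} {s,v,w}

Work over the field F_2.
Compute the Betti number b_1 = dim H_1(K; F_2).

n_0=8 n_1=23 n_2=14  [Z2]
∂1: piv[km,kp,kq,ks,ku,kv,kw] rk=7  ker:mp,mq,mv,pq,ps,pu,pv,pw,qu,qv,qw,su,sv,sw,uw,vw
∂2: piv[kmp,kpq,kqv,ksu,ksv,ksw,kvw,mpq,mqv,pqu,pqw,puw] rk=12  ker:quw,svw
b_1=(23−7)−12=4

b_1=4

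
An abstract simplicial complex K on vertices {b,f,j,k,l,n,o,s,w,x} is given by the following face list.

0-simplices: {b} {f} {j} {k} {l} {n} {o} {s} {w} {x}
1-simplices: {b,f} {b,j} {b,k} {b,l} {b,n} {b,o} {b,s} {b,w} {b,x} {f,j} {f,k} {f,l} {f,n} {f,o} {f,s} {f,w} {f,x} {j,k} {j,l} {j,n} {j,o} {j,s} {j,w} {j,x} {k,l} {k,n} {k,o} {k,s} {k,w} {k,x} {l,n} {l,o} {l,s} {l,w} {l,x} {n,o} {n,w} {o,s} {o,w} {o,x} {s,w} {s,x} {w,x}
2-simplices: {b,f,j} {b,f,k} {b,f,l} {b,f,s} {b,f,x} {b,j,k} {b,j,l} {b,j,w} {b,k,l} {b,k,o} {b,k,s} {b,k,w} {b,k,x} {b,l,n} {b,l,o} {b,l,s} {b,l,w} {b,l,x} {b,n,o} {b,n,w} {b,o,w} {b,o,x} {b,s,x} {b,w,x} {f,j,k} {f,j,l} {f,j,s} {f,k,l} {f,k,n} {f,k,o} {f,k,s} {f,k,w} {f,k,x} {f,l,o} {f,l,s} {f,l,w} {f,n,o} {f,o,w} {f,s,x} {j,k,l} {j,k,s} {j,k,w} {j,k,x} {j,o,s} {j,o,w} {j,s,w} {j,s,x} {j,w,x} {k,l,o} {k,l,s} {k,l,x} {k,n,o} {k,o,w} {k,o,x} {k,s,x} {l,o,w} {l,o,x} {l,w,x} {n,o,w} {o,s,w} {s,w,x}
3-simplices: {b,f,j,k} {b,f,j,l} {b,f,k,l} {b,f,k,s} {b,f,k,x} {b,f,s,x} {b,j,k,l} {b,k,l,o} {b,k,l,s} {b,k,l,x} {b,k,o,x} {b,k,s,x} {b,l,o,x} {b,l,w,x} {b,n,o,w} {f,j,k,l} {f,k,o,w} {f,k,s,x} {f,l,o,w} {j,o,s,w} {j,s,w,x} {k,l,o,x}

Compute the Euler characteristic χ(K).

n_0=10 n_1=43 n_2=61 n_3=22
χ=+10−43+61−22=6

χ(K)=6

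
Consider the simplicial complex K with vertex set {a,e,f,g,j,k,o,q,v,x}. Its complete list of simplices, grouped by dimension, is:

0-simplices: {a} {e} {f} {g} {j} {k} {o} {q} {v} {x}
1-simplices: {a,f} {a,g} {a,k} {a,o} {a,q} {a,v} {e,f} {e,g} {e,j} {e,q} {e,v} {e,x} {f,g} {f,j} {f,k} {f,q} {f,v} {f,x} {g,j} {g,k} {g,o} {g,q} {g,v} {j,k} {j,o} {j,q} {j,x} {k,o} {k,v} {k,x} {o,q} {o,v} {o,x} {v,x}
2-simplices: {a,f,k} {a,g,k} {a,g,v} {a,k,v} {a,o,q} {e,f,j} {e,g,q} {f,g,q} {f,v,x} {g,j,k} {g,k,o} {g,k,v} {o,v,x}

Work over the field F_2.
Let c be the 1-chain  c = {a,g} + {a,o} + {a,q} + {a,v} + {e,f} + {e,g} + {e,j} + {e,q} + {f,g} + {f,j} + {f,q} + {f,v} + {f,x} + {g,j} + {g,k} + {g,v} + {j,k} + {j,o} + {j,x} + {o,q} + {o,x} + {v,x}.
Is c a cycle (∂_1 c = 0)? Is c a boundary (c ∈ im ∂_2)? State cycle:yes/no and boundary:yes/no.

n_0=10 n_1=34 n_2=13  [Z2]
∂1: piv[af,ag,ak,ao,aq,av,ef,ej,ex] rk=9  ker:eg,eq,ev,fg,fj,fk,fq,fv,fx,gj,gk,go,gq,gv,jk,jo,jq,jx,ko,kv,kx,oq,ov,ox,vx
∂2: piv[afk,agk,agv,akv,aoq,efj,egq,fgq,fvx,gjk,gko,ovx] rk=12  ker:gkv
∂1c = 0
c vs im∂2: residual ≠ 0 ⇒ not boundary

cycle:yes boundary:no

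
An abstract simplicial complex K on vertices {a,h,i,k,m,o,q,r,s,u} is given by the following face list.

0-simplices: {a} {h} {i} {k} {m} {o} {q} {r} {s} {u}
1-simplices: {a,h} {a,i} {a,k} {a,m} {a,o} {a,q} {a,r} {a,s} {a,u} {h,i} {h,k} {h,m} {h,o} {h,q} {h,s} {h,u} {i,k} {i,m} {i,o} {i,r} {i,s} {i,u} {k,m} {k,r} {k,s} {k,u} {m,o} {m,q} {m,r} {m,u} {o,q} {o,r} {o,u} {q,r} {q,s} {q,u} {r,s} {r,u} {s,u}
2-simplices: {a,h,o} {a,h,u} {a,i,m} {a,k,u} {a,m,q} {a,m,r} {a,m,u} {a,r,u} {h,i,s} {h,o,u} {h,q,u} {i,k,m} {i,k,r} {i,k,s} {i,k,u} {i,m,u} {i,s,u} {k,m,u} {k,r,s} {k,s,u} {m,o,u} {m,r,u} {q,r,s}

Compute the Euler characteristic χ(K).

χ(K)=-6

n_0=10 n_1=39 n_2=23
χ=+10−39+23=-6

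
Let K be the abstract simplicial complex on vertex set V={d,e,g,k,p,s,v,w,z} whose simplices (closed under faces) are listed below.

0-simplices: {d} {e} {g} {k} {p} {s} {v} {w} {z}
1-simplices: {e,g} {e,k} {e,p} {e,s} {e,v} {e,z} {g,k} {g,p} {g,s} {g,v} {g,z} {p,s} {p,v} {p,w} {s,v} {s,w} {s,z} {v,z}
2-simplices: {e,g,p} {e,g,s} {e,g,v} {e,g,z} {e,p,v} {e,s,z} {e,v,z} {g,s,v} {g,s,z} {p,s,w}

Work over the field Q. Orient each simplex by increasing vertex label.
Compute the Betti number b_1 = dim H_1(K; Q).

b_1=2

n_0=9 n_1=18 n_2=10  [Q]
∂1: piv[eg,ek,ep,es,ev,ez,pw] rk=7  ker:gk,gp,gs,gv,gz,ps,pv,sv,sw,sz,vz
∂2: piv[egp,egs,egv,egz,epv,esz,evz,gsv,psw] rk=9  ker:gsz
b_1=(18−7)−9=2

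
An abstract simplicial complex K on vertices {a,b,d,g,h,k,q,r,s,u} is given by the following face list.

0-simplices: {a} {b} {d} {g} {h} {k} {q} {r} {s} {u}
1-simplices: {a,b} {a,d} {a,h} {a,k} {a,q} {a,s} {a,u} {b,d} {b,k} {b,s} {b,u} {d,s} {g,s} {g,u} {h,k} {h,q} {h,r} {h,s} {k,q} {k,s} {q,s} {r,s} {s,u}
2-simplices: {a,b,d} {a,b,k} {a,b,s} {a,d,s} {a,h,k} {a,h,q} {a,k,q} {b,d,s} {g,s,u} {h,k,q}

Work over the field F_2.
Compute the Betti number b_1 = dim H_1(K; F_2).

n_0=10 n_1=23 n_2=10  [Z2]
∂1: piv[ab,ad,ah,ak,aq,as,au,gs,hr] rk=9  ker:bd,bk,bs,bu,ds,gu,hk,hq,hs,kq,ks,qs,rs,su
∂2: piv[abd,abk,abs,ads,ahk,ahq,akq,gsu] rk=8  ker:bds,hkq
b_1=(23−9)−8=6

b_1=6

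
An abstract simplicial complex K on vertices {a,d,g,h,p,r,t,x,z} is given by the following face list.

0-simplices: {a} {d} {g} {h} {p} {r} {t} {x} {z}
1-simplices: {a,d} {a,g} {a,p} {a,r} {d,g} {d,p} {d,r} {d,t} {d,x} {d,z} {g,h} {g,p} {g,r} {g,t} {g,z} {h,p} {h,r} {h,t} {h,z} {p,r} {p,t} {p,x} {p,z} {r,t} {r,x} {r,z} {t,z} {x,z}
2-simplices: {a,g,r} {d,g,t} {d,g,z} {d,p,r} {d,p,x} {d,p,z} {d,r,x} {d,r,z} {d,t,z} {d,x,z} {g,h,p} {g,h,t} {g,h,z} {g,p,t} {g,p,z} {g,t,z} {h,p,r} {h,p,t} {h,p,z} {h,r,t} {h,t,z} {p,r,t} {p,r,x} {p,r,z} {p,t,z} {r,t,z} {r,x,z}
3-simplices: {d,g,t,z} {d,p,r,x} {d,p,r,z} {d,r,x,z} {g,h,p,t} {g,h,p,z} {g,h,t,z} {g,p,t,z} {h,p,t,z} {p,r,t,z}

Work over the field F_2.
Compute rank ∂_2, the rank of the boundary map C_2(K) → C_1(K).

rank∂_2=17

n_0=9 n_1=28 n_2=27 n_3=10  [Z2]
∂1: piv[ad,ag,ap,ar,dt,dx,dz,gh] rk=8  ker:dg,dp,dr,gp,gr,gt,gz,hp,hr,ht,hz,pr,pt,px,pz,rt,rx,rz,tz,xz
∂2: piv[agr,dgt,dgz,dpr,dpx,dpz,drx,drz,dtz,dxz,ghp,ght,ghz,gpt,gpz,hpr,hrt] rk=17  ker:gtz,hpt,hpz,htz,prt,prx,prz,ptz,rtz,rxz
∂3: piv[dgtz,dprx,dprz,drxz,ghpt,ghpz,ghtz,gptz,prtz] rk=9  ker:hptz
rk∂_2=17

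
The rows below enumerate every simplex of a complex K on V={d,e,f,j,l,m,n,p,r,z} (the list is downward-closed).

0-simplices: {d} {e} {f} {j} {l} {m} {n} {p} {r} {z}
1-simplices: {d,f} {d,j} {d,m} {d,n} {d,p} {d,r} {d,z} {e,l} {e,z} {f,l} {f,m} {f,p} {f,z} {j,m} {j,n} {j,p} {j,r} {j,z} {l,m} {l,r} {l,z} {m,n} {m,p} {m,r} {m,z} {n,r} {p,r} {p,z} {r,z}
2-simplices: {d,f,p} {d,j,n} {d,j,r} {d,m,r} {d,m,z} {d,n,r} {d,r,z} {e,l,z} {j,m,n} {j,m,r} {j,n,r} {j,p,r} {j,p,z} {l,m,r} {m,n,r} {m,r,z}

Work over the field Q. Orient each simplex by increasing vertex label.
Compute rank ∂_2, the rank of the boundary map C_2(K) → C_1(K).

n_0=10 n_1=29 n_2=16  [Q]
∂1: piv[df,dj,dm,dn,dp,dr,dz,el,ez] rk=9  ker:fl,fm,fp,fz,jm,jn,jp,jr,jz,lm,lr,lz,mn,mp,mr,mz,nr,pr,pz,rz
∂2: piv[dfp,djn,djr,dmr,dmz,dnr,drz,elz,jmn,jmr,jpr,jpz,lmr] rk=13  ker:jnr,mnr,mrz
rk∂_2=13

rank∂_2=13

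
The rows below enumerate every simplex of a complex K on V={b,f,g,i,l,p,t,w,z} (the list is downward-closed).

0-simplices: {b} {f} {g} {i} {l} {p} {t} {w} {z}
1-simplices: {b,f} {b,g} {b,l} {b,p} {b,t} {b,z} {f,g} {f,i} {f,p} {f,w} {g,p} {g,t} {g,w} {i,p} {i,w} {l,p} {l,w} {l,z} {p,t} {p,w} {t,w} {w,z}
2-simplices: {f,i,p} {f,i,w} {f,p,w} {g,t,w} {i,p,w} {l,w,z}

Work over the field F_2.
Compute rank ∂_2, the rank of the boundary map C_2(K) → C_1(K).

rank∂_2=5

n_0=9 n_1=22 n_2=6  [Z2]
∂1: piv[bf,bg,bl,bp,bt,bz,fi,fw] rk=8  ker:fg,fp,gp,gt,gw,ip,iw,lp,lw,lz,pt,pw,tw,wz
∂2: piv[fip,fiw,fpw,gtw,lwz] rk=5  ker:ipw
rk∂_2=5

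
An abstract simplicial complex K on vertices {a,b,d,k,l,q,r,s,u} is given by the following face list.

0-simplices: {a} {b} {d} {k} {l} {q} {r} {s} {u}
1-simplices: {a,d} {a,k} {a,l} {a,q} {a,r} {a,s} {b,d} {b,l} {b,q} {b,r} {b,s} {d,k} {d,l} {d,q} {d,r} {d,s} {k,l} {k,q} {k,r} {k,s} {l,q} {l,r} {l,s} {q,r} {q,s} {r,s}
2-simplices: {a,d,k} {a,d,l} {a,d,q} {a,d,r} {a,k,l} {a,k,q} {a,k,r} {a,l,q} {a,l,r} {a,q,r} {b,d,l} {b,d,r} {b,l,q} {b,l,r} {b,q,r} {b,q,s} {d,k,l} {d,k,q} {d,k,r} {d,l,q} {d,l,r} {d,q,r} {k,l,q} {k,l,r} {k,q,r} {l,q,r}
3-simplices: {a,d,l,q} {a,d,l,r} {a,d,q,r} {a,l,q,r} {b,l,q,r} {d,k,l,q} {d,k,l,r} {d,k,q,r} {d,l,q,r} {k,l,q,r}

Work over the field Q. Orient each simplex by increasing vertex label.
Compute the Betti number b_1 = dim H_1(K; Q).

n_0=9 n_1=26 n_2=26 n_3=10  [Q]
∂1: piv[ad,ak,al,aq,ar,as,bd] rk=7  ker:bl,bq,br,bs,dk,dl,dq,dr,ds,kl,kq,kr,ks,lq,lr,ls,qr,qs,rs
∂2: piv[adk,adl,adq,adr,akl,akq,akr,alq,alr,aqr,bdl,bdr,blq,bqs] rk=14  ker:blr,bqr,dkl,dkq,dkr,dlq,dlr,dqr,klq,klr,kqr,lqr
∂3: piv[adlq,adlr,adqr,alqr,blqr,dklq,dklr,dkqr] rk=8  ker:dlqr,klqr
b_1=(26−7)−14=5

b_1=5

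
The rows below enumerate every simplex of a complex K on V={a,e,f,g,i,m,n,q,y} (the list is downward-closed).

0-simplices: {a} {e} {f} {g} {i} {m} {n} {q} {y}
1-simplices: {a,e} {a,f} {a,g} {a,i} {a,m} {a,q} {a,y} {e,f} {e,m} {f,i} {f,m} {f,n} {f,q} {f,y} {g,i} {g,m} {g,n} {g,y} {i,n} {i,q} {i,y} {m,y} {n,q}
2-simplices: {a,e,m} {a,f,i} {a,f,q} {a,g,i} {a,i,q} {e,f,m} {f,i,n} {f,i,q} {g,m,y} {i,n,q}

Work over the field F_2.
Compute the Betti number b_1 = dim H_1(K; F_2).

n_0=9 n_1=23 n_2=10  [Z2]
∂1: piv[ae,af,ag,ai,am,aq,ay,fn] rk=8  ker:ef,em,fi,fm,fq,fy,gi,gm,gn,gy,in,iq,iy,my,nq
∂2: piv[aem,afi,afq,agi,aiq,efm,fin,gmy,inq] rk=9  ker:fiq
b_1=(23−8)−9=6

b_1=6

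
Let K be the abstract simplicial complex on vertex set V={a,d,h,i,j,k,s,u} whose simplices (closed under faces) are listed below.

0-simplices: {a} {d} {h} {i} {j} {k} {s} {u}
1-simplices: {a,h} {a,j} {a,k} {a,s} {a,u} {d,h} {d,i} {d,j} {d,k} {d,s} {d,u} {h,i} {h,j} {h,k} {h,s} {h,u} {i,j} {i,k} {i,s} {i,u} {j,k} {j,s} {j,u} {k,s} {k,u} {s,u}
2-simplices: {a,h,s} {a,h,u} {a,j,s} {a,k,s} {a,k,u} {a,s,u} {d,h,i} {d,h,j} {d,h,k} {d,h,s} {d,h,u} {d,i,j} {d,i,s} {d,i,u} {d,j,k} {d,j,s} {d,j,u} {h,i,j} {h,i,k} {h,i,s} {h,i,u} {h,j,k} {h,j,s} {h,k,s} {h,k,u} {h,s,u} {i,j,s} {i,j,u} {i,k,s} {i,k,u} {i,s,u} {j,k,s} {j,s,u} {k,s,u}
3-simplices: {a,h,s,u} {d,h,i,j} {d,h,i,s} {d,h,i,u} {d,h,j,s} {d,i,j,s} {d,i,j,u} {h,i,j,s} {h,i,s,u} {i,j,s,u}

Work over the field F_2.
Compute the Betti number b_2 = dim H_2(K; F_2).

b_2=6

n_0=8 n_1=26 n_2=34 n_3=10  [Z2]
∂1: piv[ah,aj,ak,as,au,dh,di] rk=7  ker:dj,dk,ds,du,hi,hj,hk,hs,hu,ij,ik,is,iu,jk,js,ju,ks,ku,su
∂2: piv[ahs,ahu,ajs,aks,aku,asu,dhi,dhj,dhk,dhs,dhu,dij,dis,diu,djk,djs,dju,hik,hks] rk=19  ker:hij,his,hiu,hjk,hjs,hku,hsu,ijs,iju,iks,iku,isu,jks,jsu,ksu
∂3: piv[ahsu,dhij,dhis,dhiu,dhjs,dijs,diju,hisu,ijsu] rk=9  ker:hijs
b_2=(34−19)−9=6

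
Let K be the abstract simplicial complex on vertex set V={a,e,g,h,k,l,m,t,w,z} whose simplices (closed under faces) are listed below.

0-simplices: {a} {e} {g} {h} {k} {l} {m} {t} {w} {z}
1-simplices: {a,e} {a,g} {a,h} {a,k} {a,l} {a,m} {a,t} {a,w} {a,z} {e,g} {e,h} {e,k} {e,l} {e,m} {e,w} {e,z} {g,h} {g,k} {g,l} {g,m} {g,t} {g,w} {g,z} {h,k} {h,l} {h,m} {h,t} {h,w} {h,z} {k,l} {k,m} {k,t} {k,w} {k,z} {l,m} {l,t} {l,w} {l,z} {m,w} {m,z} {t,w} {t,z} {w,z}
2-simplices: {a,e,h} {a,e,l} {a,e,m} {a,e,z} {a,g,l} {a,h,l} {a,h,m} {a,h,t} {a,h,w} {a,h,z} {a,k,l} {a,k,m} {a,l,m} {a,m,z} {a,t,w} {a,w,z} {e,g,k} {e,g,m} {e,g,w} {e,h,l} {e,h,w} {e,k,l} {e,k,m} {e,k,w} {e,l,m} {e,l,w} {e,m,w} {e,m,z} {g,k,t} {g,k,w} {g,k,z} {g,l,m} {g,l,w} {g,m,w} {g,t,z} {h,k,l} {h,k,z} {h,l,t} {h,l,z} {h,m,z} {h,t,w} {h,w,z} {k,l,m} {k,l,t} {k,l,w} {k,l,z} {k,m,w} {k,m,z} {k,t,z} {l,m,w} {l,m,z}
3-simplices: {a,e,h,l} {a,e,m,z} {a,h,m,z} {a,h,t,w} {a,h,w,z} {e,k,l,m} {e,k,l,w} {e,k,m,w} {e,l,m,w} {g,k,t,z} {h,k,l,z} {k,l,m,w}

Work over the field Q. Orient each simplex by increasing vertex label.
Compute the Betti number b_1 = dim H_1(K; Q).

b_1=1

n_0=10 n_1=43 n_2=51 n_3=12  [Q]
∂1: piv[ae,ag,ah,ak,al,am,at,aw,az] rk=9  ker:eg,eh,ek,el,em,ew,ez,gh,gk,gl,gm,gt,gw,gz,hk,hl,hm,ht,hw,hz,kl,km,kt,kw,kz,lm,lt,lw,lz,mw,mz,tw,tz,wz
∂2: piv[aeh,ael,aem,aez,agl,ahl,ahm,aht,ahw,ahz,akl,akm,alm,amz,atw,awz,egk,egm,egw,ehw,ekl,ekw,elw,emw,gkt,gkz,glm,gtz,hkl,hkz,hlt,hlz,klt] rk=33  ker:ehl,ekm,elm,emz,gkw,glw,gmw,hmz,htw,hwz,klm,klw,klz,kmw,kmz,ktz,lmw,lmz
∂3: piv[aehl,aemz,ahmz,ahtw,ahwz,eklm,eklw,ekmw,elmw,gktz,hklz] rk=11  ker:klmw
b_1=(43−9)−33=1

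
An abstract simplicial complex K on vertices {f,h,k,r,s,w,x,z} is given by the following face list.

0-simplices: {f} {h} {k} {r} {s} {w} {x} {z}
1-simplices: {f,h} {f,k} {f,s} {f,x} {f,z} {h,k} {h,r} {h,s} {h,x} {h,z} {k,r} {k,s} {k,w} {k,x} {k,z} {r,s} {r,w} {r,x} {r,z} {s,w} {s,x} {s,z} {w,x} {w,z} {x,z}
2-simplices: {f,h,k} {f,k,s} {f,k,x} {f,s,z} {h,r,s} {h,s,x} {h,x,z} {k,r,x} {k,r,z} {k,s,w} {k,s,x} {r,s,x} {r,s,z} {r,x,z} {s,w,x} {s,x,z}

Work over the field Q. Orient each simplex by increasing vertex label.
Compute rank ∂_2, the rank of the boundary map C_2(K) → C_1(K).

n_0=8 n_1=25 n_2=16  [Q]
∂1: piv[fh,fk,fs,fx,fz,hr,kw] rk=7  ker:hk,hs,hx,hz,kr,ks,kx,kz,rs,rw,rx,rz,sw,sx,sz,wx,wz,xz
∂2: piv[fhk,fks,fkx,fsz,hrs,hsx,hxz,krx,krz,ksw,ksx,rsx,rsz,rxz,swx] rk=15  ker:sxz
rk∂_2=15

rank∂_2=15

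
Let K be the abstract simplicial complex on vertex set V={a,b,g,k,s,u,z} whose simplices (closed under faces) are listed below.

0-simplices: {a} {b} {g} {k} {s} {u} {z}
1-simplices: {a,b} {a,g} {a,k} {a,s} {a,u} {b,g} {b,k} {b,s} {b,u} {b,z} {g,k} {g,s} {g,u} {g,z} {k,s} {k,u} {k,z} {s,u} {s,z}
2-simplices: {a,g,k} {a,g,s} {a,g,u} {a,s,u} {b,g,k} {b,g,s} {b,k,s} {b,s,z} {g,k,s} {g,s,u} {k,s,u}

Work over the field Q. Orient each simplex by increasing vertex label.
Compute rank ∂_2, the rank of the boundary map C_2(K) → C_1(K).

n_0=7 n_1=19 n_2=11  [Q]
∂1: piv[ab,ag,ak,as,au,bz] rk=6  ker:bg,bk,bs,bu,gk,gs,gu,gz,ks,ku,kz,su,sz
∂2: piv[agk,ags,agu,asu,bgk,bgs,bks,bsz,ksu] rk=9  ker:gks,gsu
rk∂_2=9

rank∂_2=9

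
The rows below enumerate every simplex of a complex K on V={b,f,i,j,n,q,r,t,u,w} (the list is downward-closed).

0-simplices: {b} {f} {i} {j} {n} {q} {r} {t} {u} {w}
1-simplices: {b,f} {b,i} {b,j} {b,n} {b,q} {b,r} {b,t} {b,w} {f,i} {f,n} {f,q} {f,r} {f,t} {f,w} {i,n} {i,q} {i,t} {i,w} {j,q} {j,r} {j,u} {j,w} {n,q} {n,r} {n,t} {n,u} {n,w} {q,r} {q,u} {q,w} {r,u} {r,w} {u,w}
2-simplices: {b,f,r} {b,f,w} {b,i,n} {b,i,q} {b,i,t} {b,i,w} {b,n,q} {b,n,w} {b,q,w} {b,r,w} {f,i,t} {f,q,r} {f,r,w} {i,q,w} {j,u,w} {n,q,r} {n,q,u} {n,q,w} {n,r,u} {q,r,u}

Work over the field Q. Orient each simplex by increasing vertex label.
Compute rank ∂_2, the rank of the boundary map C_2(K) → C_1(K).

rank∂_2=16

n_0=10 n_1=33 n_2=20  [Q]
∂1: piv[bf,bi,bj,bn,bq,br,bt,bw,ju] rk=9  ker:fi,fn,fq,fr,ft,fw,in,iq,it,iw,jq,jr,jw,nq,nr,nt,nu,nw,qr,qu,qw,ru,rw,uw
∂2: piv[bfr,bfw,bin,biq,bit,biw,bnq,bnw,bqw,brw,fit,fqr,juw,nqr,nqu,nru] rk=16  ker:frw,iqw,nqw,qru
rk∂_2=16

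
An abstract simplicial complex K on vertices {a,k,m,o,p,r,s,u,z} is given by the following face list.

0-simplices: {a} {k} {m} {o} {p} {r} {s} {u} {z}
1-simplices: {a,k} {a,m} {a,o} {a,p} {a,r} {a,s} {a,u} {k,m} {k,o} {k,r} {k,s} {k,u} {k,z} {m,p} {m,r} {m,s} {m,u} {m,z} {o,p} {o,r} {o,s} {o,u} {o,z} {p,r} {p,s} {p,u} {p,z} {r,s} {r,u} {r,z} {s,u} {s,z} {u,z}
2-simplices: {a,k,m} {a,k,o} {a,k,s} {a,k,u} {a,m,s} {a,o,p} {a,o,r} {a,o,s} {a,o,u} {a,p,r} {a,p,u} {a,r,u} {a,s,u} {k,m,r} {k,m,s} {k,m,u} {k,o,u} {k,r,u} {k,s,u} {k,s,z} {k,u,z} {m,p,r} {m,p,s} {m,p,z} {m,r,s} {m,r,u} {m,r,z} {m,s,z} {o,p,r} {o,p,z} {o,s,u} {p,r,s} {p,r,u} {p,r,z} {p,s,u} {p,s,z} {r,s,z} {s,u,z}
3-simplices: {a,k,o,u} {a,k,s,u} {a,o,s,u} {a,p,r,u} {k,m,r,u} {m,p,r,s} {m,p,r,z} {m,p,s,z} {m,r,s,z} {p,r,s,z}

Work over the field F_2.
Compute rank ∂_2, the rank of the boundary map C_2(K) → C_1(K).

n_0=9 n_1=33 n_2=38 n_3=10  [Z2]
∂1: piv[ak,am,ao,ap,ar,as,au,kz] rk=8  ker:km,ko,kr,ks,ku,mp,mr,ms,mu,mz,op,or,os,ou,oz,pr,ps,pu,pz,rs,ru,rz,su,sz,uz
∂2: piv[akm,ako,aks,aku,ams,aop,aor,aos,aou,apr,apu,aru,asu,kmr,kmu,kru,ksz,kuz,mpr,mps,mpz,mrs,mrz,msz,opz] rk=25  ker:kms,kou,ksu,mru,opr,osu,prs,pru,prz,psu,psz,rsz,suz
∂3: piv[akou,aksu,aosu,apru,kmru,mprs,mprz,mpsz,mrsz] rk=9  ker:prsz
rk∂_2=25

rank∂_2=25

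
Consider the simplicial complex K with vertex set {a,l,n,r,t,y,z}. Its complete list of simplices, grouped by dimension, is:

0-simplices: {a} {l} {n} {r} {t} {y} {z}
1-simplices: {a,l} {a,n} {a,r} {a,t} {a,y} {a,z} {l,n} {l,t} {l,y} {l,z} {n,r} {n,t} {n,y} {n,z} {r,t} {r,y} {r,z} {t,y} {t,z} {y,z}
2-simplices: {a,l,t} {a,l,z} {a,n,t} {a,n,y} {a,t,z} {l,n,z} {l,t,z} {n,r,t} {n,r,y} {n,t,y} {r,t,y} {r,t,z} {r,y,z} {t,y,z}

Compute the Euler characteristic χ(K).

n_0=7 n_1=20 n_2=14
χ=+7−20+14=1

χ(K)=1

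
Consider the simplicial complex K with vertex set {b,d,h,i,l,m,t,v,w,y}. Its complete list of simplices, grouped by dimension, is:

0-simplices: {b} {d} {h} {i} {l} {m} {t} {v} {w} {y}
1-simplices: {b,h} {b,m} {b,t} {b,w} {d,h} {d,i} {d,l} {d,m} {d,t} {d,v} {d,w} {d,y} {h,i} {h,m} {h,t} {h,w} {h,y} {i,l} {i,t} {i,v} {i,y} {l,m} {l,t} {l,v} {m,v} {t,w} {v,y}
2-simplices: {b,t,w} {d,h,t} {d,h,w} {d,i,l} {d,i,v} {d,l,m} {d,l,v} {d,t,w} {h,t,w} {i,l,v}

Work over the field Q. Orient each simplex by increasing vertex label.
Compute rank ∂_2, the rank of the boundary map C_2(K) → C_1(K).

n_0=10 n_1=27 n_2=10  [Q]
∂1: piv[bh,bm,bt,bw,dh,di,dl,dv,dy] rk=9  ker:dm,dt,dw,hi,hm,ht,hw,hy,il,it,iv,iy,lm,lt,lv,mv,tw,vy
∂2: piv[btw,dht,dhw,dil,div,dlm,dlv,dtw] rk=8  ker:htw,ilv
rk∂_2=8

rank∂_2=8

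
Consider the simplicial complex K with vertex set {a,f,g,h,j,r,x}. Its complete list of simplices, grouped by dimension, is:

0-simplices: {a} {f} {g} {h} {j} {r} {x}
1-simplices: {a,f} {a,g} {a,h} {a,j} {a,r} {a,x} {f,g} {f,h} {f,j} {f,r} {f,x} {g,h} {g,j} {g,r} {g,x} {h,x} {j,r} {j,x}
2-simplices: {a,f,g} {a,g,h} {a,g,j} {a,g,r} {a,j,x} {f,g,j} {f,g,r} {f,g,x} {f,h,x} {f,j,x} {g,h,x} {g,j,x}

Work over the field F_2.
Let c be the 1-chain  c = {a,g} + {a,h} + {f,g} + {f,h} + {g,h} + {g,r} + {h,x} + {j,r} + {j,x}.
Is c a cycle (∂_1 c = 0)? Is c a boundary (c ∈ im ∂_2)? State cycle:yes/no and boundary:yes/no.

n_0=7 n_1=18 n_2=12  [Z2]
∂1: piv[af,ag,ah,aj,ar,ax] rk=6  ker:fg,fh,fj,fr,fx,gh,gj,gr,gx,hx,jr,jx
∂2: piv[afg,agh,agj,agr,ajx,fgj,fgr,fgx,fhx,fjx,ghx] rk=11  ker:gjx
∂1c = 0
c vs im∂2: residual ≠ 0 ⇒ not boundary

cycle:yes boundary:no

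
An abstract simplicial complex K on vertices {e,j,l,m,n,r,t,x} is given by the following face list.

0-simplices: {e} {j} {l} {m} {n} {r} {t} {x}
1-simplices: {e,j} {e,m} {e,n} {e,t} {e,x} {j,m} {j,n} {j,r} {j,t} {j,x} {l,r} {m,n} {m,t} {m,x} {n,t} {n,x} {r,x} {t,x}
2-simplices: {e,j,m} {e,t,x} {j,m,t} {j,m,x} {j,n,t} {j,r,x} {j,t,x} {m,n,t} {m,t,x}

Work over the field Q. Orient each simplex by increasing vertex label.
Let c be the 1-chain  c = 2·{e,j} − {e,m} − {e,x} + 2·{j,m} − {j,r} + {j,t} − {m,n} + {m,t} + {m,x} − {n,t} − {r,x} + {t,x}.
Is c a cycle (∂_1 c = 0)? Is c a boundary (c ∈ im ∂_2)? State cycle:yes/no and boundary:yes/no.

cycle:yes boundary:no

n_0=8 n_1=18 n_2=9  [Q]
∂1: piv[ej,em,en,et,ex,jr,lr] rk=7  ker:jm,jn,jt,jx,mn,mt,mx,nt,nx,rx,tx
∂2: piv[ejm,etx,jmt,jmx,jnt,jrx,jtx,mnt] rk=8  ker:mtx
∂1c = 0
c vs im∂2: residual ≠ 0 ⇒ not boundary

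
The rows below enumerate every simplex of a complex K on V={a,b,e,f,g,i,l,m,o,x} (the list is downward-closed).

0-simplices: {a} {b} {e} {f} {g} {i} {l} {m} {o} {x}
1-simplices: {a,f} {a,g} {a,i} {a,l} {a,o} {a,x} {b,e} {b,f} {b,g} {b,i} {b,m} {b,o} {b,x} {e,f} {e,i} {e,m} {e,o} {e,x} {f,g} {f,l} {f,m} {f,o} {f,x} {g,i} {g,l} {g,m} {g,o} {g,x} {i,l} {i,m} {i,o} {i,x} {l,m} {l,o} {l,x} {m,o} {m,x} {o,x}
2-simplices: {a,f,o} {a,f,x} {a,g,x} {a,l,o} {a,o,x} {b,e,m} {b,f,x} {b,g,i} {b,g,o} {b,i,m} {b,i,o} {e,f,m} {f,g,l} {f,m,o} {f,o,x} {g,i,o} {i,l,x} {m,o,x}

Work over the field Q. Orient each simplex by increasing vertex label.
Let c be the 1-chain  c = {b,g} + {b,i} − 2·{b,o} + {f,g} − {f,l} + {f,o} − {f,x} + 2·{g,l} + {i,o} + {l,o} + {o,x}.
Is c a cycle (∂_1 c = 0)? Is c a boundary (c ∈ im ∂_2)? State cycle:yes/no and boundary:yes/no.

n_0=10 n_1=38 n_2=18  [Q]
∂1: piv[af,ag,ai,al,ao,ax,be,bf,bm] rk=9  ker:bg,bi,bo,bx,ef,ei,em,eo,ex,fg,fl,fm,fo,fx,gi,gl,gm,go,gx,il,im,io,ix,lm,lo,lx,mo,mx,ox
∂2: piv[afo,afx,agx,alo,aox,bem,bfx,bgi,bgo,bim,bio,efm,fgl,fmo,ilx,mox] rk=16  ker:fox,gio
∂1c = 0
c vs im∂2: residual ≠ 0 ⇒ not boundary

cycle:yes boundary:no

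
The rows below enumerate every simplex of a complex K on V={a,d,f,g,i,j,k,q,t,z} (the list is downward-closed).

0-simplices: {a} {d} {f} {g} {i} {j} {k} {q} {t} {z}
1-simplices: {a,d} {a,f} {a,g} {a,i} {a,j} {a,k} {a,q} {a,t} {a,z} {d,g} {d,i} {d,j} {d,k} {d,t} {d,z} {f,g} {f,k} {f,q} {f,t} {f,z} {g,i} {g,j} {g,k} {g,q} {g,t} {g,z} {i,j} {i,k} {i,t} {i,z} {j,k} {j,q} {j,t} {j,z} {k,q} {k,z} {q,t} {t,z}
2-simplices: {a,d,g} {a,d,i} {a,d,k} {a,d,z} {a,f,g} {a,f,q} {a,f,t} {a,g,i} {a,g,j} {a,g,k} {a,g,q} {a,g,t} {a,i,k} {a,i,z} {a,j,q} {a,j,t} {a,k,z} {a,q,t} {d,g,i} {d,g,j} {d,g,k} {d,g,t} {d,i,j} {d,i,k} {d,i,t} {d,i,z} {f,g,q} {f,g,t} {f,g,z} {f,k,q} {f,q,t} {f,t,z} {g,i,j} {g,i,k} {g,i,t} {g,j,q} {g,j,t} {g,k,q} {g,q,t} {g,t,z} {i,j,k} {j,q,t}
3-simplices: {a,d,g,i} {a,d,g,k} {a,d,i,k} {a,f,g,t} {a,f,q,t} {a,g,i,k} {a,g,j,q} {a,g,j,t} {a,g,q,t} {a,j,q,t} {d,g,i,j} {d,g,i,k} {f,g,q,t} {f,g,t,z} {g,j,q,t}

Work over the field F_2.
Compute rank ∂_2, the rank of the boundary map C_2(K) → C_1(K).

rank∂_2=27

n_0=10 n_1=38 n_2=42 n_3=15  [Z2]
∂1: piv[ad,af,ag,ai,aj,ak,aq,at,az] rk=9  ker:dg,di,dj,dk,dt,dz,fg,fk,fq,ft,fz,gi,gj,gk,gq,gt,gz,ij,ik,it,iz,jk,jq,jt,jz,kq,kz,qt,tz
∂2: piv[adg,adi,adk,adz,afg,afq,aft,agi,agj,agk,agq,agt,aik,aiz,ajq,ajt,akz,aqt,dgj,dgt,dij,dit,fgz,fkq,ftz,gkq,ijk] rk=27  ker:dgi,dgk,dik,diz,fgq,fgt,fqt,gij,gik,git,gjq,gjt,gqt,gtz,jqt
∂3: piv[adgi,adgk,adik,afgt,afqt,agik,agjq,agjt,agqt,ajqt,dgij,fgqt,fgtz] rk=13  ker:dgik,gjqt
rk∂_2=27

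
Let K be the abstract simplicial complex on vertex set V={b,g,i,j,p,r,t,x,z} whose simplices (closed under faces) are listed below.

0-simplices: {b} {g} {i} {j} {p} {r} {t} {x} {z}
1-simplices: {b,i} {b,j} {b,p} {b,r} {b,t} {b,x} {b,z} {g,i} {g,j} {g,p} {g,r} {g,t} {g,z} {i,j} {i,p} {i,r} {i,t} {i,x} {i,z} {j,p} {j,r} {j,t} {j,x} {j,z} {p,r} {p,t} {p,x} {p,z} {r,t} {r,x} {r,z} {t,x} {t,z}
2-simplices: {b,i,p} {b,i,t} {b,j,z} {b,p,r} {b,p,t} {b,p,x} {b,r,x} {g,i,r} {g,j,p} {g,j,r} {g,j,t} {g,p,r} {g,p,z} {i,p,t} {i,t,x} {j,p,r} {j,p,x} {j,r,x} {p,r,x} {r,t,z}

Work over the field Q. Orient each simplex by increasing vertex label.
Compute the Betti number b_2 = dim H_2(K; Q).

b_2=4

n_0=9 n_1=33 n_2=20  [Q]
∂1: piv[bi,bj,bp,br,bt,bx,bz,gi] rk=8  ker:gj,gp,gr,gt,gz,ij,ip,ir,it,ix,iz,jp,jr,jt,jx,jz,pr,pt,px,pz,rt,rx,rz,tx,tz
∂2: piv[bip,bit,bjz,bpr,bpt,bpx,brx,gir,gjp,gjr,gjt,gpr,gpz,itx,jpx,rtz] rk=16  ker:ipt,jpr,jrx,prx
b_2=(20−16)−0=4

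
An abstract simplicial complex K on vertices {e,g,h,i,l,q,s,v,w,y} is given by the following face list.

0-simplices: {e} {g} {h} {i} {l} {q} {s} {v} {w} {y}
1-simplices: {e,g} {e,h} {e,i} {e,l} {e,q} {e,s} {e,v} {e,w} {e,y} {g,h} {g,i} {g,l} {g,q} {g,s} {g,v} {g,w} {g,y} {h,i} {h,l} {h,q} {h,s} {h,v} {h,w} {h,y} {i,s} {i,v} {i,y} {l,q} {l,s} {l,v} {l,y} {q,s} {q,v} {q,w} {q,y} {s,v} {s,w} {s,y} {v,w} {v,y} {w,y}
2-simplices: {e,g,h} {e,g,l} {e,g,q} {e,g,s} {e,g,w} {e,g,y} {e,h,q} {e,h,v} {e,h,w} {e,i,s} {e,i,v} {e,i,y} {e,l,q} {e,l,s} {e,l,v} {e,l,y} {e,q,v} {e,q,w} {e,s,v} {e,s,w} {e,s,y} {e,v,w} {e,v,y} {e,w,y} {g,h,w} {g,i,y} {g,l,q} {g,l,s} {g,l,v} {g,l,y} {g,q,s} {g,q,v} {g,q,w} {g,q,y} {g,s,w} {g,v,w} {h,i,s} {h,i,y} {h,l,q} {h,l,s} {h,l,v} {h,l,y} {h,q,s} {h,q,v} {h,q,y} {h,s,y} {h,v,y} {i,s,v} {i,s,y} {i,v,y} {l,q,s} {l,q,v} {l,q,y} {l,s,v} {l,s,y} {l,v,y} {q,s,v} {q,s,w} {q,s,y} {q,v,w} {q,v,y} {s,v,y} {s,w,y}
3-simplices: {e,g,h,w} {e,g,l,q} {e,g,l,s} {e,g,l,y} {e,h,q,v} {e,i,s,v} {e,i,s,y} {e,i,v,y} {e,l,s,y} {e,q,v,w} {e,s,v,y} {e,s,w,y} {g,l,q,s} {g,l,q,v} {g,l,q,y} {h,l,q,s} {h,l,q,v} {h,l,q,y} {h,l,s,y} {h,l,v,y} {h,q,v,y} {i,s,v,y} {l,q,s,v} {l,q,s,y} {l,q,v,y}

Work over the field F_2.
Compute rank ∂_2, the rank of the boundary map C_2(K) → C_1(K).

rank∂_2=32

n_0=10 n_1=41 n_2=63 n_3=25  [Z2]
∂1: piv[eg,eh,ei,el,eq,es,ev,ew,ey] rk=9  ker:gh,gi,gl,gq,gs,gv,gw,gy,hi,hl,hq,hs,hv,hw,hy,is,iv,iy,lq,ls,lv,ly,qs,qv,qw,qy,sv,sw,sy,vw,vy,wy
∂2: piv[egh,egl,egq,egs,egw,egy,ehq,ehv,ehw,eis,eiv,eiy,elq,els,elv,ely,eqv,eqw,esv,esw,esy,evw,evy,ewy,giy,glv,gqs,gqy,his,hiy,hlq,hls] rk=32  ker:ghw,glq,gls,gly,gqv,gqw,gsw,gvw,hlv,hly,hqs,hqv,hqy,hsy,hvy,isv,isy,ivy,lqs,lqv,lqy,lsv,lsy,lvy,qsv,qsw,qsy,qvw,qvy,svy,swy
∂3: piv[eghw,eglq,egls,egly,ehqv,eisv,eisy,eivy,elsy,eqvw,esvy,eswy,glqs,glqv,glqy,hlqs,hlqv,hlqy,hlsy,hlvy,hqvy,lqsv,lqsy] rk=23  ker:isvy,lqvy
rk∂_2=32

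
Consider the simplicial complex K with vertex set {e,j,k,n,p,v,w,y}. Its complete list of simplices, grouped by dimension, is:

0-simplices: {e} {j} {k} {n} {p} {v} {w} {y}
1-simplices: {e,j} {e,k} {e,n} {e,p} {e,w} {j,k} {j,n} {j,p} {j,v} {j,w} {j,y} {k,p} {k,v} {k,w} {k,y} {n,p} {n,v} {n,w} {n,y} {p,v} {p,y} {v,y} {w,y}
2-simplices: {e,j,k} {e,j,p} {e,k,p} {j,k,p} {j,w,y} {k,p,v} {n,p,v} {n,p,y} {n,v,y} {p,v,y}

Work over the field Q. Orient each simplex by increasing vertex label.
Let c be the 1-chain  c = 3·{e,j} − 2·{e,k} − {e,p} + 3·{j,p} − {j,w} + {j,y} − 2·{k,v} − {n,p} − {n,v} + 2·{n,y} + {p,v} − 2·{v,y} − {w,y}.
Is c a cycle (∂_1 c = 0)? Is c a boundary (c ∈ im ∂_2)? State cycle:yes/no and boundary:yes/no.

n_0=8 n_1=23 n_2=10  [Q]
∂1: piv[ej,ek,en,ep,ew,jv,jy] rk=7  ker:jk,jn,jp,jw,kp,kv,kw,ky,np,nv,nw,ny,pv,py,vy,wy
∂2: piv[ejk,ejp,ekp,jwy,kpv,npv,npy,nvy] rk=8  ker:jkp,pvy
∂1c = 0
c vs im∂2: reduces to 0 ⇒ boundary

cycle:yes boundary:yes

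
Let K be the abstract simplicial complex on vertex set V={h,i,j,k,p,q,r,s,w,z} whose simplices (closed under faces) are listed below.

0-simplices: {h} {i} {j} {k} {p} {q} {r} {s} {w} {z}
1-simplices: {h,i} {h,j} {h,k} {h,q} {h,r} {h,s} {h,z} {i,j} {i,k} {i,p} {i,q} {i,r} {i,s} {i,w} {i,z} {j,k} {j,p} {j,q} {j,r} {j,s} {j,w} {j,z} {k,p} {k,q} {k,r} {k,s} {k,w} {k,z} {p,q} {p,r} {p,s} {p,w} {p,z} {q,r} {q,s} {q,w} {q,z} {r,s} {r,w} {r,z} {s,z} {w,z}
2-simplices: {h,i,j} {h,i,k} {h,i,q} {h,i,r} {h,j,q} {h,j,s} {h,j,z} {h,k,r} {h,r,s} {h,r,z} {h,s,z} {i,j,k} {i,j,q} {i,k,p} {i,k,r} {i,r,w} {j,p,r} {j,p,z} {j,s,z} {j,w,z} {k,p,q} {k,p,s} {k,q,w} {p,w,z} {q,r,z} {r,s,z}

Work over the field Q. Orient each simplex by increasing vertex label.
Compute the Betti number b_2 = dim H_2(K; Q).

n_0=10 n_1=42 n_2=26  [Q]
∂1: piv[hi,hj,hk,hq,hr,hs,hz,ip,iw] rk=9  ker:ij,ik,iq,ir,is,iz,jk,jp,jq,jr,js,jw,jz,kp,kq,kr,ks,kw,kz,pq,pr,ps,pw,pz,qr,qs,qw,qz,rs,rw,rz,sz,wz
∂2: piv[hij,hik,hiq,hir,hjq,hjs,hjz,hkr,hrs,hrz,hsz,ijk,ikp,irw,jpr,jpz,jwz,kpq,kps,kqw,pwz,qrz] rk=22  ker:ijq,ikr,jsz,rsz
b_2=(26−22)−0=4

b_2=4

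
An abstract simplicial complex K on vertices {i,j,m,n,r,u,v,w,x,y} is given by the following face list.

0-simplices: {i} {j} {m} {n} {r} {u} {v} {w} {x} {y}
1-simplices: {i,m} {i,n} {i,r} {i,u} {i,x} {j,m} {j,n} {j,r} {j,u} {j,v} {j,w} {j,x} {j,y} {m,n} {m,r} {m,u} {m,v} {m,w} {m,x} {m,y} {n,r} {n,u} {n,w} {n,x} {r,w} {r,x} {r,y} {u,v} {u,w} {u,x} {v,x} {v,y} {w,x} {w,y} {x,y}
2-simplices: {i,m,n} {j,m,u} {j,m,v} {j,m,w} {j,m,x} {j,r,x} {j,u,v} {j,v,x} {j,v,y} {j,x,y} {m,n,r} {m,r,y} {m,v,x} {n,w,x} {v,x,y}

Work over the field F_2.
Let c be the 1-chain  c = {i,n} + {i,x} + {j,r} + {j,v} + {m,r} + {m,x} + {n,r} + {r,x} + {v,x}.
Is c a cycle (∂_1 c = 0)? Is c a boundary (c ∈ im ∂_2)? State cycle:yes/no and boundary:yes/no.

n_0=10 n_1=35 n_2=15  [Z2]
∂1: piv[im,in,ir,iu,ix,jm,jv,jw,jy] rk=9  ker:jn,jr,ju,jx,mn,mr,mu,mv,mw,mx,my,nr,nu,nw,nx,rw,rx,ry,uv,uw,ux,vx,vy,wx,wy,xy
∂2: piv[imn,jmu,jmv,jmw,jmx,jrx,juv,jvx,jvy,jxy,mnr,mry,nwx] rk=13  ker:mvx,vxy
∂1c = 0
c vs im∂2: residual ≠ 0 ⇒ not boundary

cycle:yes boundary:no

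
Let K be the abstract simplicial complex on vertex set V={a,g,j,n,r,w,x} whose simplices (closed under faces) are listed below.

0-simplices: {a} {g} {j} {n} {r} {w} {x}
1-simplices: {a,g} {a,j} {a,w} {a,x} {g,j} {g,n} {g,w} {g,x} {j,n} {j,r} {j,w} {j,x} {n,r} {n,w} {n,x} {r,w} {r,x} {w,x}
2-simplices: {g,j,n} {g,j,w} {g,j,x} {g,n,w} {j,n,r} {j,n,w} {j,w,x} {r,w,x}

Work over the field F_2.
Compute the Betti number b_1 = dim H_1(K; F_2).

b_1=5

n_0=7 n_1=18 n_2=8  [Z2]
∂1: piv[ag,aj,aw,ax,gn,jr] rk=6  ker:gj,gw,gx,jn,jw,jx,nr,nw,nx,rw,rx,wx
∂2: piv[gjn,gjw,gjx,gnw,jnr,jwx,rwx] rk=7  ker:jnw
b_1=(18−6)−7=5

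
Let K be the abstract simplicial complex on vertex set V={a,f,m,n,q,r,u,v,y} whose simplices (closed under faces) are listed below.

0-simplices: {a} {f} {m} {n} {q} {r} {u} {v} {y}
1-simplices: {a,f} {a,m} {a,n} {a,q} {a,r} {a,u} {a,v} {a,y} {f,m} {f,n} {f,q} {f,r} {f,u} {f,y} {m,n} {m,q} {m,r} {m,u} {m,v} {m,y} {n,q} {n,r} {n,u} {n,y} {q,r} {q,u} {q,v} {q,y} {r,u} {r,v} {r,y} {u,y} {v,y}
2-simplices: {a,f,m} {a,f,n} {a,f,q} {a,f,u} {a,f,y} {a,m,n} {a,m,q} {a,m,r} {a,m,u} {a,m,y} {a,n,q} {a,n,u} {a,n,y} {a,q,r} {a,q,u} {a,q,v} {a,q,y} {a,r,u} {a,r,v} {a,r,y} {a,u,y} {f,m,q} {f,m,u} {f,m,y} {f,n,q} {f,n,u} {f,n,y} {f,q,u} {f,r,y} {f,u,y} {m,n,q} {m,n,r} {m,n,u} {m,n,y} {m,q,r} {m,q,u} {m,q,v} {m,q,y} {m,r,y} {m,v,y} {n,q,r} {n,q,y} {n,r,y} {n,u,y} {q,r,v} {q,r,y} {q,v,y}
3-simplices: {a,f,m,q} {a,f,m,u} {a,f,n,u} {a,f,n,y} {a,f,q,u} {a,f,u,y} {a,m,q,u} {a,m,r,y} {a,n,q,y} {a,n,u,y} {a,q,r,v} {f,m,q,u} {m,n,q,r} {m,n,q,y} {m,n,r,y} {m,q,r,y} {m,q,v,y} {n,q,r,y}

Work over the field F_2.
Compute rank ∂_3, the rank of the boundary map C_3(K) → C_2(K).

n_0=9 n_1=33 n_2=47 n_3=18  [Z2]
∂1: piv[af,am,an,aq,ar,au,av,ay] rk=8  ker:fm,fn,fq,fr,fu,fy,mn,mq,mr,mu,mv,my,nq,nr,nu,ny,qr,qu,qv,qy,ru,rv,ry,uy,vy
∂2: piv[afm,afn,afq,afu,afy,amn,amq,amr,amu,amy,anq,anu,any,aqr,aqu,aqv,aqy,aru,arv,ary,auy,fry,mnr,mqv,mvy] rk=25  ker:fmq,fmu,fmy,fnq,fnu,fny,fqu,fuy,mnq,mnu,mny,mqr,mqu,mqy,mry,nqr,nqy,nry,nuy,qrv,qry,qvy
∂3: piv[afmq,afmu,afnu,afny,afqu,afuy,amqu,amry,anqy,anuy,aqrv,mnqr,mnqy,mnry,mqry,mqvy] rk=16  ker:fmqu,nqry
rk∂_3=16

rank∂_3=16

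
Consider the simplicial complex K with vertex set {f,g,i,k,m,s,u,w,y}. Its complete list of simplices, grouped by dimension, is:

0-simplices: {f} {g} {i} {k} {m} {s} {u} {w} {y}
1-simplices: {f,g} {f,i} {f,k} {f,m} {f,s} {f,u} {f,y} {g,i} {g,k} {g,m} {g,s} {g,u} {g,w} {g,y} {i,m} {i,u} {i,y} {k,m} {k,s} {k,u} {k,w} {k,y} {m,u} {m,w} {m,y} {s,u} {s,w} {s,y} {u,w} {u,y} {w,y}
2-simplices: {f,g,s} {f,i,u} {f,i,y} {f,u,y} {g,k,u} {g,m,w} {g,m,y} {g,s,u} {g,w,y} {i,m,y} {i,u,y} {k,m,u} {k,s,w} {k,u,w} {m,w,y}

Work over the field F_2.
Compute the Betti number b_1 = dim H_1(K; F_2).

b_1=10

n_0=9 n_1=31 n_2=15  [Z2]
∂1: piv[fg,fi,fk,fm,fs,fu,fy,gw] rk=8  ker:gi,gk,gm,gs,gu,gy,im,iu,iy,km,ks,ku,kw,ky,mu,mw,my,su,sw,sy,uw,uy,wy
∂2: piv[fgs,fiu,fiy,fuy,gku,gmw,gmy,gsu,gwy,imy,kmu,ksw,kuw] rk=13  ker:iuy,mwy
b_1=(31−8)−13=10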